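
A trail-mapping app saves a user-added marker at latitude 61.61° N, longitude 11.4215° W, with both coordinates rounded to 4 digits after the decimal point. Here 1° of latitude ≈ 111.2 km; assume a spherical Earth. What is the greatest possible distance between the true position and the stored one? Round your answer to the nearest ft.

Rounding to 4 decimal places leaves each coordinate within ±5e-05° of the true value.
N–S: 5e-05° × 111200 m/° = 5.56 m.
Longitude error → 5e-05 × 111200 × cos 61.61° = 5e-05 × 111200 × 0.4755 ≈ 2.64362 m.
Combining orthogonally: (5.56² + 2.64362²)^½ ≈ 6.15649 m.
In feet: 6.15649 m ÷ 0.3048 ≈ 20.198 ft.

20 ft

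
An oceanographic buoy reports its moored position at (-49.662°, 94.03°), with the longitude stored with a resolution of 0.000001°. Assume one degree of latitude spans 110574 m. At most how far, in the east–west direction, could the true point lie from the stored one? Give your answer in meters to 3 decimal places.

With a 0.000001° grid the true value lies within half a step, ±0.000001°/2 = ±5e-07°, of the stored one.
At latitude 49.662° a degree of longitude spans 110574 m × cos 49.662° = 110574 × 0.6473 ≈ 71574 m.
Maximum E–W displacement: 5e-07 × 71574 = 0.035787 m.

0.036 meters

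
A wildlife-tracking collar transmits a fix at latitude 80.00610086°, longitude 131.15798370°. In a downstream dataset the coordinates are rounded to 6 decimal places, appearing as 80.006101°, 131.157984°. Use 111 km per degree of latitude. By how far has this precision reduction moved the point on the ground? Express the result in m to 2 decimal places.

Δlat = 80.00610086 − 80.006101 = -0.00000014°; Δlon = 131.15798370 − 131.157984 = -0.00000030°.
North–south shift: -0.00000014 × 111000 = -0.01554 m.
East–west at this latitude: -0.00000030° × 111000 × cos 80.0061° ≈ -0.00000030 × 19263.3 = -0.00577899 m.
Distance: √(0.01554² + 0.00577899²) ≈ 0.0165798 m.

0.02 m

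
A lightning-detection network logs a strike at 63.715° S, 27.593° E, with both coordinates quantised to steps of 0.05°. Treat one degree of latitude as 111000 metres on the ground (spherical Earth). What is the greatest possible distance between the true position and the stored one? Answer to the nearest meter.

3035 meters

With a 0.05° grid the true value lies within half a step, ±0.05°/2 = ±0.025°, of the stored one.
Latitude error → 0.025 × 111000 = 2775 m along the meridian.
Longitude error → 0.025 × 111000 × cos 63.715° = 0.025 × 111000 × 0.4428 ≈ 1228.87 m.
The two errors are perpendicular, so the maximum displacement is √(2775² + 1228.87²) ≈ 3034.92 m.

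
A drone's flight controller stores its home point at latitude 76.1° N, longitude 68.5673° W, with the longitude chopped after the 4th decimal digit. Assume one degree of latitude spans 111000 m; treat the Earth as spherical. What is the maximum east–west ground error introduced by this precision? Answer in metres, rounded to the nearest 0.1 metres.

Truncating at 4 decimal places can drop up to a full unit in the last place, so the longitude may be off by as much as 0.0001°.
At latitude 76.1° a degree of longitude spans 111000 m × cos 76.1° = 111000 × 0.2402 ≈ 26665.3 m.
Maximum E–W displacement: 0.0001 × 26665.3 = 2.66653 m.

2.7 metres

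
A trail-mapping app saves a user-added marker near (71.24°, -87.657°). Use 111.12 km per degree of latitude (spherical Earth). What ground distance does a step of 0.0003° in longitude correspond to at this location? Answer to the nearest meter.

11 meters

At 71.24° a degree of longitude is 111120 × cos 71.24° ≈ 35736.7 m, so 0.0003° corresponds to 10.721 m.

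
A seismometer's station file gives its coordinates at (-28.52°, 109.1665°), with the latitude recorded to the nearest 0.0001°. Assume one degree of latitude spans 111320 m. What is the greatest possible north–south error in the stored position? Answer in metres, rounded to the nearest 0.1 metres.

Rounding to 4 decimal places leaves the latitude within ±5e-05° of the true value.
North–south distance: 5e-05° × 111320 m/° = 5.566 m.

5.6 metres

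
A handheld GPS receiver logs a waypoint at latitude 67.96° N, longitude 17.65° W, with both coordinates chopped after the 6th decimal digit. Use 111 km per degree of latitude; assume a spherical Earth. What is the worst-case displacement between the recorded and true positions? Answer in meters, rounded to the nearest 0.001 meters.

Truncating at 6 decimal places can drop up to a full unit in the last place, so each coordinate may be off by as much as 1e-06°.
Latitude error → 1e-06 × 111000 = 0.111 m along the meridian.
East–west component at 67.96°: 1e-06° × 111000 × cos 67.96° ≈ 1e-06 × 41653.2 ≈ 0.0416532 m.
Combining orthogonally: (0.111² + 0.0416532²)^½ ≈ 0.118558 m.

0.119 meters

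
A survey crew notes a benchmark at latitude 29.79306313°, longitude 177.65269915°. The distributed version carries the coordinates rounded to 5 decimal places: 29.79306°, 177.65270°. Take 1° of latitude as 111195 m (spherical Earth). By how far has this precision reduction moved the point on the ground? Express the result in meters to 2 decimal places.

0.36 meters

Δlat = 29.79306313 − 29.79306 = +0.00000313°; Δlon = 177.65269915 − 177.65270 = -0.00000085°.
N–S: 0.00000313° × 111195 m/° = 0.34804 m.
East–west at this latitude: -0.00000085° × 111195 × cos 29.7931° ≈ -0.00000085 × 96497.9 = -0.0820232 m.
Distance: √(0.34804² + 0.0820232²) ≈ 0.357575 m.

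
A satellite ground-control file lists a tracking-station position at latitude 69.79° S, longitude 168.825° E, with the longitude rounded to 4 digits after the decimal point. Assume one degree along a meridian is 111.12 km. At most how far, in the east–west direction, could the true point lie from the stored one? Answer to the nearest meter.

Rounding to 4 decimal places leaves the longitude within ±5e-05° of the true value.
At latitude 69.79° a degree of longitude spans 111120 m × cos 69.79° = 111120 × 0.3455 ≈ 38387.7 m.
East–west error: 5e-05° × 38387.7 m/° ≈ 1.91939 m.

2 meters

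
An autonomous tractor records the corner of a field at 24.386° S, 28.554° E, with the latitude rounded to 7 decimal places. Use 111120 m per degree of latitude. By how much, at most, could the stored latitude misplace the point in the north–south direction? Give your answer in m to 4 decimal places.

0.0056 m

Rounding to 7 decimal places leaves the latitude within ±5e-08° of the true value.
Along the meridian that is 5e-08° × 111120 m/° = 0.005556 m.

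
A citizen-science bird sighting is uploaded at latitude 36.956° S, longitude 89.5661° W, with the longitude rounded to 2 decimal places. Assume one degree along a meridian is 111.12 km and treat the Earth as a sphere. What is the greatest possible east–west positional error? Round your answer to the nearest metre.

Rounding to 2 decimal places leaves the longitude within ±0.005° of the true value.
Parallels shrink by cos φ, so at 36.956° a degree of longitude is 111120 × 0.7991 ≈ 88795.7 m.
Maximum E–W displacement: 0.005 × 88795.7 = 443.979 m.

444 metres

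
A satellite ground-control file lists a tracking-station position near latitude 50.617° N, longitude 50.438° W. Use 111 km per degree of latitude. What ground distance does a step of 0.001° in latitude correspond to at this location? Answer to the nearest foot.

0.001° × 111000 m/° = 111 m.
Converting: 111 m × 3.2808 ft/m ≈ 364.17 ft.

364 feet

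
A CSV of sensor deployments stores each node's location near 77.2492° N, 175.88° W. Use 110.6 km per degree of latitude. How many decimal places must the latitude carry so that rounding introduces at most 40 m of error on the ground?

One degree of latitude covers 110600 m.
With N decimal places the half-ulp bound is 0.5·10⁻ᴺ°, or 0.5·10⁻ᴺ × 110600 m on the ground.
Setting 55300 × 10⁻ᴺ ≤ 40 gives 10ᴺ ≥ 1382, i.e. N ≥ 3.14.
So 4 decimal places suffice (5.53 m); 3 would allow up to 55.3 m.

4 decimal places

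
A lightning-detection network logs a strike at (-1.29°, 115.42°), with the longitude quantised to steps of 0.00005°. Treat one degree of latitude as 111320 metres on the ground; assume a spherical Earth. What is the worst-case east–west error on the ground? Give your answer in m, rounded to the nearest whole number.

With a 0.00005° grid the true value lies within half a step, ±0.00005°/2 = ±2.5e-05°, of the stored one.
At latitude 1.29° a degree of longitude spans 111320 m × cos 1.29° = 111320 × 0.9997 ≈ 111292 m.
East–west error: 2.5e-05° × 111292 m/° ≈ 2.78229 m.

3 m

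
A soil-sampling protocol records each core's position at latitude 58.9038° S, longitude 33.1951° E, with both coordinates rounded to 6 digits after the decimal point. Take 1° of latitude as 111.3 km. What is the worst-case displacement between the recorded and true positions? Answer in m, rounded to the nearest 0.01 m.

Rounding to 6 decimal places leaves each coordinate within ±5e-07° of the true value.
Latitude error → 5e-07 × 111300 = 0.05565 m along the meridian.
East–west component at 58.9038°: 5e-07° × 111300 × cos 58.9038° ≈ 5e-07 × 57483.8 ≈ 0.0287419 m.
The two errors are perpendicular, so the maximum displacement is √(0.05565² + 0.0287419²) ≈ 0.062634 m.

0.06 m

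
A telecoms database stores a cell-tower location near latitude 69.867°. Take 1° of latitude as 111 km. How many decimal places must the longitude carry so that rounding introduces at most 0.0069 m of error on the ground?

At 69.867° one degree of longitude covers 111000 × cos 69.867° ≈ 111000 × 0.3442 ≈ 38206.3 m.
N decimal places → at most half a unit in the last place, 0.5 × 10⁻ᴺ° = 38206.3/2 × 10⁻ᴺ m.
Need 0.5 × 38206.3 × 10⁻ᴺ ≤ 0.0069 → 10⁻ᴺ ≤ 3.612e-07, so N ≥ 6.44.
So 7 decimal places suffice (0.00191 m); 6 would allow up to 0.0191 m.

7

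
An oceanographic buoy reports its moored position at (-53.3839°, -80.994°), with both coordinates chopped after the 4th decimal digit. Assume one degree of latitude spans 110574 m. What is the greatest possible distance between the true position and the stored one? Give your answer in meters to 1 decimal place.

Truncating at 4 decimal places can drop up to a full unit in the last place, so each coordinate may be off by as much as 0.0001°.
N–S: 0.0001° × 110574 m/° = 11.0574 m.
East–west component at 53.3839°: 0.0001° × 110574 × cos 53.3839° ≈ 0.0001 × 65951.9 ≈ 6.59519 m.
Combining orthogonally: (11.0574² + 6.59519²)^½ ≈ 12.8749 m.

12.9 meters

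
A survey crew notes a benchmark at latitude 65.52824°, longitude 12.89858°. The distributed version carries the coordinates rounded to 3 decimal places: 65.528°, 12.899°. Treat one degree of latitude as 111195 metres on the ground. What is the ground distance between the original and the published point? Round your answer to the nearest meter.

Δlat = 65.52824 − 65.528 = +0.00024°; Δlon = 12.89858 − 12.899 = -0.00042°.
N–S: 0.00024° × 111195 m/° = 26.6868 m.
E–W at 65.528°: -0.00042° × 111195 × cos 65.528° = -0.00042 × 111195 × 0.4142 ≈ -19.3462 m.
Distance: √(26.6868² + 19.3462²) ≈ 32.9615 m.

33 meters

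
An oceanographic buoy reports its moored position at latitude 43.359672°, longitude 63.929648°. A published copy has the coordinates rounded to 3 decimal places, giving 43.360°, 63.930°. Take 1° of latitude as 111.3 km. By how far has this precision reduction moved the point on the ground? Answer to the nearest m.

46 m

The latitude changed by -0.000328° and the longitude by -0.000352°.
North–south shift: -0.000328 × 111300 = -36.5064 m.
E–W at 43.36°: -0.000352° × 111300 × cos 43.36° = -0.000352 × 111300 × 0.7271 ≈ -28.4842 m.
Combined displacement = (36.5064² + 28.4842²)^½ ≈ 46.3041 m.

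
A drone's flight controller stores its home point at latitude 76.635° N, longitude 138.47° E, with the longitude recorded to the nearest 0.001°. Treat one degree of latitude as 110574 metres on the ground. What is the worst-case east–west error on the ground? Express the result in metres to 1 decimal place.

12.8 metres

Rounding to 3 decimal places leaves the longitude within ±0.0005° of the true value.
Parallels shrink by cos φ, so at 76.635° a degree of longitude is 110574 × 0.2312 ≈ 25559.6 m.
So at most 0.0005° × 25559.6 ≈ 12.7798 m east–west.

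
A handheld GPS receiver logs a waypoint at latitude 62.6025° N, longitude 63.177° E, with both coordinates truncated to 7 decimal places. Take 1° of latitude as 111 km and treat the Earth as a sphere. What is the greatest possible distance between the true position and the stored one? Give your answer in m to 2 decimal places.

Truncating at 7 decimal places can drop up to a full unit in the last place, so each coordinate may be off by as much as 1e-07°.
North–south component: 1e-07° × 111000 = 0.0111 m.
East–west component at 62.6025°: 1e-07° × 111000 × cos 62.6025° ≈ 1e-07 × 51077.9 ≈ 0.00510779 m.
Combining orthogonally: (0.0111² + 0.00510779²)^½ ≈ 0.0122188 m.

0.01 m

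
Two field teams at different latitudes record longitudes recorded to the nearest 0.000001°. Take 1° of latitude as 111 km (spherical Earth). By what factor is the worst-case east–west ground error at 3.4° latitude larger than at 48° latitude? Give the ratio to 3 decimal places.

1.492

Rounding to 6 decimal places leaves the longitude within ±5e-07° of the true value.
At 3.4°: 5e-07° × 111000 × cos 3.4° = 5e-07 × 111000 × 0.9982 ≈ 0.055402 m.
Error at 48° = 5e-07° × 111000 × cos 48° ≈ 0.0555 × 0.6691 = 0.037137 m.
The ratio reduces to cos 3.4° / cos 48° = 0.9982/0.6691 ≈ 1.4918.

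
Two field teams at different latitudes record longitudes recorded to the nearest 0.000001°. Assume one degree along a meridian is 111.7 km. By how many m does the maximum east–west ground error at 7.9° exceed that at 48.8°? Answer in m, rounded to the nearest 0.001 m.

0.019 m

Rounding to 6 decimal places leaves the longitude within ±5e-07° of the true value.
At 7.9°: 5e-07° × 111700 × cos 7.9° = 5e-07 × 111700 × 0.9905 ≈ 0.05532 m.
Error at 48.8° = 5e-07° × 111700 × cos 48.8° ≈ 0.05585 × 0.6587 = 0.036788 m.
So the lower-latitude error exceeds the higher by 0.05532 − 0.036788 = 0.018532 m.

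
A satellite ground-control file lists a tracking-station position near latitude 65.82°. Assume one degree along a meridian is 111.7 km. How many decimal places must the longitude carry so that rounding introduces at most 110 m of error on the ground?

At 65.82° one degree of longitude covers 111700 × cos 65.82° ≈ 111700 × 0.4096 ≈ 45752.8 m.
Rounding to N decimal places gives at most 0.5 × 10⁻ᴺ degrees of error, i.e. 0.5 × 10⁻ᴺ × 45752.8 m.
Setting 22876.4 × 10⁻ᴺ ≤ 110 gives 10ᴺ ≥ 208, i.e. N ≥ 2.32.
At 2 places the error can reach 229 m, but 3 places keeps it to 22.9 m.

3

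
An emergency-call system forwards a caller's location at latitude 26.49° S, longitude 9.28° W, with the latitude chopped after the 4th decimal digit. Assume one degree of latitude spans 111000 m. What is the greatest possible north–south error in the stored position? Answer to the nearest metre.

Truncating at 4 decimal places can drop up to a full unit in the last place, so the latitude may be off by as much as 0.0001°.
Along the meridian that is 0.0001° × 111000 m/° = 11.1 m.

11 metres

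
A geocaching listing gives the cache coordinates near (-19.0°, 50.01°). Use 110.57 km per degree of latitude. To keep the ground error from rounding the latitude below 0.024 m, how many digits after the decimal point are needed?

One degree of latitude covers 110570 m.
With N decimal places the half-ulp bound is 0.5·10⁻ᴺ°, or 0.5·10⁻ᴺ × 110570 m on the ground.
Setting 55285 × 10⁻ᴺ ≤ 0.024 gives 10ᴺ ≥ 2.304e+06, i.e. N ≥ 6.36.
N = 6 would give 0.0553 m (too coarse); N = 7 gives 0.00553 m ≤ 0.024 m.

7 decimal places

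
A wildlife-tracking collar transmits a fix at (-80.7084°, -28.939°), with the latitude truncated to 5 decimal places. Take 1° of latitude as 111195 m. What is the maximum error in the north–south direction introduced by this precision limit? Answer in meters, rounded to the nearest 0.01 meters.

Truncating at 5 decimal places can drop up to a full unit in the last place, so the latitude may be off by as much as 1e-05°.
So the N–S error is at most 1e-05 × 111195 = 1.11195 m.

1.11 meters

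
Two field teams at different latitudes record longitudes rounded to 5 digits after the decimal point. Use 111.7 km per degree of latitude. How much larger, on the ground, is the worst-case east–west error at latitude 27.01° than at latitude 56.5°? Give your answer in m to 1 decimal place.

Rounding to 5 decimal places leaves the longitude within ±5e-06° of the true value.
At 27.01°: 5e-06° × 111700 × cos 27.01° = 5e-06 × 111700 × 0.8909 ≈ 0.49758 m.
Error at 56.5° = 5e-06° × 111700 × cos 56.5° ≈ 0.5585 × 0.5519 = 0.30826 m.
Difference: 0.49758 − 0.30826 = 0.18933 m.

0.2 m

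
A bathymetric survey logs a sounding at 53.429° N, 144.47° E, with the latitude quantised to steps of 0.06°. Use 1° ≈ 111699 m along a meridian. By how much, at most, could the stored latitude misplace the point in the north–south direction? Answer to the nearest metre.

With a 0.06° grid the true value lies within half a step, ±0.06°/2 = ±0.03°, of the stored one.
Along the meridian that is 0.03° × 111699 m/° = 3350.97 m.

3351 metres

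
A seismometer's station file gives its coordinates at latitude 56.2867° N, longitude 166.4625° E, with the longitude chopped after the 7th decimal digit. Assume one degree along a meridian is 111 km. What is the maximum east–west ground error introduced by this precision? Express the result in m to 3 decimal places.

0.006 m

Truncating at 7 decimal places can drop up to a full unit in the last place, so the longitude may be off by as much as 1e-07°.
Parallels shrink by cos φ, so at 56.2867° a degree of longitude is 111000 × 0.5550 ≈ 61609.2 m.
East–west error: 1e-07° × 61609.2 m/° ≈ 0.00616092 m.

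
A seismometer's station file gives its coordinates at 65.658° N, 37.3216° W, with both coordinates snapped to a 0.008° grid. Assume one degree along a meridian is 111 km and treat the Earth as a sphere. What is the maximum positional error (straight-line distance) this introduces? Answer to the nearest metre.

480 metres

With a 0.008° grid the true value lies within half a step, ±0.008°/2 = ±0.004°, of the stored one.
Latitude error → 0.004 × 111000 = 444 m along the meridian.
E–W at 65.658°: 0.004° × 111000 × cos 65.658° = 0.004 × 111000 × 0.4122 ≈ 183.009 m.
Combining orthogonally: (444² + 183.009²)^½ ≈ 480.238 m.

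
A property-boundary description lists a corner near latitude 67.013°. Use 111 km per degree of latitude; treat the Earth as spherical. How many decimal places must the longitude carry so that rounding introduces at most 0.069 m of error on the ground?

At 67.013° one degree of longitude covers 111000 × cos 67.013° ≈ 111000 × 0.3905 ≈ 43348 m.
With N decimal places the half-ulp bound is 0.5·10⁻ᴺ°, or 0.5·10⁻ᴺ × 43348 m on the ground.
Setting 21674 × 10⁻ᴺ ≤ 0.069 gives 10ᴺ ≥ 3.141e+05, i.e. N ≥ 5.50.
At 5 places the error can reach 0.217 m, but 6 places keeps it to 0.0217 m.

6 decimal places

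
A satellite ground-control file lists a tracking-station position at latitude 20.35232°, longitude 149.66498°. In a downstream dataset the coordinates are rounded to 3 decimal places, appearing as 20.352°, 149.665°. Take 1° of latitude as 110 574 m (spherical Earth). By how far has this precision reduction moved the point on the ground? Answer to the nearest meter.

35 meters

Δlat = 20.35232 − 20.352 = +0.00032°; Δlon = 149.66498 − 149.665 = -0.00002°.
N–S: 0.00032° × 110574 m/° = 35.3837 m.
E–W at 20.352°: -0.00002° × 110574 × cos 20.352° = -0.00002 × 110574 × 0.9376 ≈ -2.07343 m.
Combined displacement = (35.3837² + 2.07343²)^½ ≈ 35.4444 m.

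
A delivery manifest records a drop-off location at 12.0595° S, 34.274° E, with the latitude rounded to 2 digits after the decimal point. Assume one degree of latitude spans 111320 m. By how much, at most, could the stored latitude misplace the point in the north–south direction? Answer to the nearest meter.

Rounding to 2 decimal places leaves the latitude within ±0.005° of the true value.
So the N–S error is at most 0.005 × 111320 = 556.6 m.

557 meters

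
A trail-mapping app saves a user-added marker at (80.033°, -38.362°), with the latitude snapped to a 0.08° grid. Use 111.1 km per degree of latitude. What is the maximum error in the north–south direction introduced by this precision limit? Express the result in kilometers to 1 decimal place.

4.4 kilometers

With a 0.08° grid the true value lies within half a step, ±0.08°/2 = ±0.04°, of the stored one.
Along the meridian that is 0.04° × 111100 m/° = 4444 m.
That is 4444 m = 4.444 km.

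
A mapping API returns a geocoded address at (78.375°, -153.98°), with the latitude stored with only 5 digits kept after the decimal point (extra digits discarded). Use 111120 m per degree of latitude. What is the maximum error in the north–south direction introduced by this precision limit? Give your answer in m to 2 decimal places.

Truncating at 5 decimal places can drop up to a full unit in the last place, so the latitude may be off by as much as 1e-05°.
Along the meridian that is 1e-05° × 111120 m/° = 1.1112 m.

1.11 m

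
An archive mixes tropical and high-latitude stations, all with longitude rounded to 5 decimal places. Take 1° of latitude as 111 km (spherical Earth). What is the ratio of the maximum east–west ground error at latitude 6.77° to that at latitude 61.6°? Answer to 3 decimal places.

2.088

Rounding to 5 decimal places leaves the longitude within ±5e-06° of the true value.
Error at 6.77° = 5e-06° × 111000 × cos 6.77° ≈ 0.555 × 0.9930 = 0.55113 m.
Error at 61.6° = 5e-06° × 111000 × cos 61.6° ≈ 0.555 × 0.4756 = 0.26397 m.
Ratio: 0.55113 / 0.26397 = cos 6.77° / cos 61.6° ≈ 2.0878.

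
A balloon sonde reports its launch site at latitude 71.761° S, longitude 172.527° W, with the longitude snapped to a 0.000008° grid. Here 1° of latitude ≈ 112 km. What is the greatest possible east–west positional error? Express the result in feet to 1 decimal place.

0.5 feet

With a 0.000008° grid the true value lies within half a step, ±0.000008°/2 = ±4e-06°, of the stored one.
One degree of longitude at 71.761° is 112000 × cos 71.761° ≈ 112000 × 0.3130 = 35053.9 m.
So at most 4e-06° × 35053.9 ≈ 0.140216 m east–west.
In feet: 0.140216 m ÷ 0.3048 ≈ 0.46003 ft.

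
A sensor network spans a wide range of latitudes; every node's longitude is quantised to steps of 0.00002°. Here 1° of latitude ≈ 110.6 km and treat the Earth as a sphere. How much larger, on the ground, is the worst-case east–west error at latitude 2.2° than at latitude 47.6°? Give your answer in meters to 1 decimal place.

0.4 meters

With a 0.00002° grid the true value lies within half a step, ±0.00002°/2 = ±1e-05°, of the stored one.
At 2.2°: 1e-05° × 110600 × cos 2.2° = 1e-05 × 110600 × 0.9993 ≈ 1.1052 m.
Error at 47.6° = 1e-05° × 110600 × cos 47.6° ≈ 1.106 × 0.6743 = 0.74578 m.
So the lower-latitude error exceeds the higher by 1.1052 − 0.74578 = 0.35941 m.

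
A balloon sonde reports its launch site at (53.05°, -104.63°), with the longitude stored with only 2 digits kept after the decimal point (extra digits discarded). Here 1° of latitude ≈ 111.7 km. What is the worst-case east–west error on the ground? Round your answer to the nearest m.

Truncating at 2 decimal places can drop up to a full unit in the last place, so the longitude may be off by as much as 0.01°.
One degree of longitude at 53.05° is 111700 × cos 53.05° ≈ 111700 × 0.6011 = 67144.9 m.
Maximum E–W displacement: 0.01 × 67144.9 = 671.449 m.

671 m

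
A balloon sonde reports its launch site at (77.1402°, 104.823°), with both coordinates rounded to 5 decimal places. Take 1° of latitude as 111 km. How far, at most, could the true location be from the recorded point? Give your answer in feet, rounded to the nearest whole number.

2 feet

Rounding to 5 decimal places leaves each coordinate within ±5e-06° of the true value.
N–S: 5e-06° × 111000 m/° = 0.555 m.
Longitude error → 5e-06 × 111000 × cos 77.1402° = 5e-06 × 111000 × 0.2226 ≈ 0.123524 m.
The two errors are perpendicular, so the maximum displacement is √(0.555² + 0.123524²) ≈ 0.56858 m.
In feet: 0.56858 m ÷ 0.3048 ≈ 1.8654 ft.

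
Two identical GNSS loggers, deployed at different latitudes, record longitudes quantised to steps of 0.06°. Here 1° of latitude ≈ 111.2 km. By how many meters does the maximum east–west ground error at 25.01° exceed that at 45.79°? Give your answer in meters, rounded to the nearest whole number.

697 meters

With a 0.06° grid the true value lies within half a step, ±0.06°/2 = ±0.03°, of the stored one.
At 25.01°: 0.03° × 111200 × cos 25.01° = 0.03 × 111200 × 0.9062 ≈ 3023.2 m.
At 45.79°: 0.03° × 111200 × cos 45.79° = 0.03 × 111200 × 0.6973 ≈ 2326.2 m.
So the lower-latitude error exceeds the higher by 3023.2 − 2326.2 = 697.04 m.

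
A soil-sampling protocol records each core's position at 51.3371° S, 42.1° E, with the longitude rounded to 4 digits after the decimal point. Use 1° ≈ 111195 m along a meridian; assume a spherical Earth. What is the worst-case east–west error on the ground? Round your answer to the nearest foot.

11 feet

Rounding to 4 decimal places leaves the longitude within ±5e-05° of the true value.
Parallels shrink by cos φ, so at 51.3371° a degree of longitude is 111195 × 0.6247 ≈ 69467.7 m.
Maximum E–W displacement: 5e-05 × 69467.7 = 3.47338 m.
In feet: 3.47338 m ÷ 0.3048 ≈ 11.396 ft.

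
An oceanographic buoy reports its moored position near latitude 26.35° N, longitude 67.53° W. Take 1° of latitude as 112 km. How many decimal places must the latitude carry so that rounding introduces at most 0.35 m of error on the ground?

6 decimal places

One degree of latitude covers 112000 m.
With N decimal places the half-ulp bound is 0.5·10⁻ᴺ°, or 0.5·10⁻ᴺ × 112000 m on the ground.
Setting 56000 × 10⁻ᴺ ≤ 0.35 gives 10ᴺ ≥ 1.6e+05, i.e. N ≥ 5.20.
At 5 places the error can reach 0.56 m, but 6 places keeps it to 0.056 m.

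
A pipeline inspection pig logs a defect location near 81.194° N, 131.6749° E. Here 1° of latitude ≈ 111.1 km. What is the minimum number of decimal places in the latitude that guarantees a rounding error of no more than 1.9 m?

One degree of latitude covers 111100 m.
With N decimal places the half-ulp bound is 0.5·10⁻ᴺ°, or 0.5·10⁻ᴺ × 111100 m on the ground.
Need 0.5 × 111100 × 10⁻ᴺ ≤ 1.9 → 10⁻ᴺ ≤ 3.420e-05, so N ≥ 4.47.
N = 4 would give 5.56 m (too coarse); N = 5 gives 0.555 m ≤ 1.9 m.

5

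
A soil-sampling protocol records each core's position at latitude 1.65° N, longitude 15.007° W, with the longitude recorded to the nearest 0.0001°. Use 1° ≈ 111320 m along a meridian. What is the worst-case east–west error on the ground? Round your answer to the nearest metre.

6 metres

Rounding to 4 decimal places leaves the longitude within ±5e-05° of the true value.
At latitude 1.65° a degree of longitude spans 111320 m × cos 1.65° = 111320 × 0.9996 ≈ 111274 m.
So at most 5e-05° × 111274 ≈ 5.56369 m east–west.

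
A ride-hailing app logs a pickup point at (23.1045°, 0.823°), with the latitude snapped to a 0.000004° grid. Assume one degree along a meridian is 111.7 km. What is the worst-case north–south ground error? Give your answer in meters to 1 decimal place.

With a 0.000004° grid the true value lies within half a step, ±0.000004°/2 = ±2e-06°, of the stored one.
North–south distance: 2e-06° × 111700 m/° = 0.2234 m.

0.2 meters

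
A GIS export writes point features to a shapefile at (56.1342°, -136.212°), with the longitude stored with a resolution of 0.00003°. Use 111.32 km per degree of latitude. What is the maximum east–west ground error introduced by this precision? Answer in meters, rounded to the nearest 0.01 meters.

With a 0.00003° grid the true value lies within half a step, ±0.00003°/2 = ±1.5e-05°, of the stored one.
One degree of longitude at 56.1342° is 111320 × cos 56.1342° ≈ 111320 × 0.5572 = 62033 m.
Maximum E–W displacement: 1.5e-05 × 62033 = 0.930495 m.

0.93 meters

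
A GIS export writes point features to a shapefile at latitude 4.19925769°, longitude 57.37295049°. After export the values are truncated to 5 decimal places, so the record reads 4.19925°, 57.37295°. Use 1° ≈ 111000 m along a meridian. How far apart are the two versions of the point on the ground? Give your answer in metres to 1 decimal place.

0.9 metres

Δlat = 4.19925769 − 4.19925 = +0.00000769°; Δlon = 57.37295049 − 57.37295 = +0.00000049°.
N–S: 0.00000769° × 111000 m/° = 0.85359 m.
E–W at 4.19925°: 0.00000049° × 111000 × cos 4.19925° = 0.00000049 × 111000 × 0.9973 ≈ 0.054244 m.
Hypotenuse of the two orthogonal shifts: √(0.85359² + 0.054244²) = 0.855312 m.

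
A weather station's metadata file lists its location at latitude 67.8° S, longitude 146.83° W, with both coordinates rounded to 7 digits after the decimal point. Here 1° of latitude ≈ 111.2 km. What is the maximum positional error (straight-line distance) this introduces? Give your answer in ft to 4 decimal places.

Rounding to 7 decimal places leaves each coordinate within ±5e-08° of the true value.
North–south component: 5e-08° × 111200 = 0.00556 m.
E–W at 67.8°: 5e-08° × 111200 × cos 67.8° = 5e-08 × 111200 × 0.3778 ≈ 0.00210079 m.
The two errors are perpendicular, so the maximum displacement is √(0.00556² + 0.00210079²) ≈ 0.00594365 m.
Converting: 0.00594365 m × 3.2808 ft/m ≈ 0.0195 ft.

0.0195 ft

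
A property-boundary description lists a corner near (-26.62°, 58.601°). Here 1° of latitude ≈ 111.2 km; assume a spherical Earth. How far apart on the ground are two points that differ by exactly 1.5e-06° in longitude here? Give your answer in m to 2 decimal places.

0.15 m

One degree of longitude here spans 111200 × cos 26.62° = 111200 × 0.8940 ≈ 99412.6 m; 1.5e-06° of that is 0.149119 m.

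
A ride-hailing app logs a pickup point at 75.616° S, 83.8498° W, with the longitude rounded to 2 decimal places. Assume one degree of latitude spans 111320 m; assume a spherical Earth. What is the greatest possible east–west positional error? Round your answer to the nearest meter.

Rounding to 2 decimal places leaves the longitude within ±0.005° of the true value.
One degree of longitude at 75.616° is 111320 × cos 75.616° ≈ 111320 × 0.2484 = 27654 m.
East–west error: 0.005° × 27654 m/° ≈ 138.27 m.

138 meters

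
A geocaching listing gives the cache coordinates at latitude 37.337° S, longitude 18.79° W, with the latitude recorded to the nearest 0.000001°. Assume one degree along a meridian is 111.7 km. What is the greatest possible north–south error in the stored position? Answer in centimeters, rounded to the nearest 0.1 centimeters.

Rounding to 6 decimal places leaves the latitude within ±5e-07° of the true value.
Along the meridian that is 5e-07° × 111700 m/° = 0.05585 m.
That is 0.05585 m = 5.585 cm.

5.6 centimeters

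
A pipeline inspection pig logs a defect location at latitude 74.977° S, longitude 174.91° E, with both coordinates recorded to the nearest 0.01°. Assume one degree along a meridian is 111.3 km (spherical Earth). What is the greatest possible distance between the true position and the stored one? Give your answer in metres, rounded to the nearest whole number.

575 metres

Rounding to 2 decimal places leaves each coordinate within ±0.005° of the true value.
N–S: 0.005° × 111300 m/° = 556.5 m.
East–west component at 74.977°: 0.005° × 111300 × cos 74.977° ≈ 0.005 × 28849.7 ≈ 144.249 m.
Worst case both components are at the extreme and orthogonal: √(556.5² + 144.249²) ≈ 574.891 m.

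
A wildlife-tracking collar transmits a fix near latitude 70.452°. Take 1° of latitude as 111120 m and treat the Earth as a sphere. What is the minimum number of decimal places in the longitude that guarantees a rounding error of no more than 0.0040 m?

7 decimal places

At 70.452° one degree of longitude covers 111120 × cos 70.452° ≈ 111120 × 0.3346 ≈ 37180.4 m.
With N decimal places the half-ulp bound is 0.5·10⁻ᴺ°, or 0.5·10⁻ᴺ × 37180.4 m on the ground.
Setting 18590.2 × 10⁻ᴺ ≤ 0.0040 gives 10ᴺ ≥ 4.648e+06, i.e. N ≥ 6.67.
N = 6 would give 0.0186 m (too coarse); N = 7 gives 0.00186 m ≤ 0.0040 m.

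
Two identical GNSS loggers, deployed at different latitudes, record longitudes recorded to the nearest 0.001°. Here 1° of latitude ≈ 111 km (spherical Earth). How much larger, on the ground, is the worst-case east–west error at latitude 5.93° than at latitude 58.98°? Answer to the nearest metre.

Rounding to 3 decimal places leaves the longitude within ±0.0005° of the true value.
Error at 5.93° = 0.0005° × 111000 × cos 5.93° ≈ 55.5 × 0.9946 = 55.203 m.
Error at 58.98° = 0.0005° × 111000 × cos 58.98° ≈ 55.5 × 0.5153 = 28.601 m.
Difference: 55.203 − 28.601 = 26.602 m.

27 metres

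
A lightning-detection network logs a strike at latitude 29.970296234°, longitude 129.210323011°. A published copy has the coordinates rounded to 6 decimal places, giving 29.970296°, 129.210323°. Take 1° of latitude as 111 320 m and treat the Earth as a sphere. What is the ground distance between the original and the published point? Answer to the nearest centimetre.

The latitude changed by +0.000000234° and the longitude by +0.000000011°.
N–S: 0.000000234° × 111320 m/° = 0.0260489 m.
East–west at this latitude: 0.000000011° × 111320 × cos 29.9703° ≈ 0.000000011 × 96434.8 = 0.00106079 m.
Combined displacement = (0.0260489² + 0.00106079²)^½ ≈ 0.0260705 m.
That is 0.0260705 m = 2.607 cm.

3 centimetres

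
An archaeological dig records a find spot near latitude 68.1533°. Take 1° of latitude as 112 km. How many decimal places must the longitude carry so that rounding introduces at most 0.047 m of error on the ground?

At 68.1533° one degree of longitude covers 112000 × cos 68.1533° ≈ 112000 × 0.3721 ≈ 41677.9 m.
Rounding to N decimal places gives at most 0.5 × 10⁻ᴺ degrees of error, i.e. 0.5 × 10⁻ᴺ × 41677.9 m.
Need 0.5 × 41677.9 × 10⁻ᴺ ≤ 0.047 → 10⁻ᴺ ≤ 2.255e-06, so N ≥ 5.65.
N = 5 would give 0.208 m (too coarse); N = 6 gives 0.0208 m ≤ 0.047 m.

6 decimal places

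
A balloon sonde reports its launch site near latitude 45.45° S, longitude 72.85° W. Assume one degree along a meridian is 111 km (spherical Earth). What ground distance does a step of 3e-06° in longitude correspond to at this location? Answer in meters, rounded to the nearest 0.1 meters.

One degree of longitude here spans 111000 × cos 45.45° = 111000 × 0.7015 ≈ 77870 m; 3e-06° of that is 0.23361 m.

0.2 meters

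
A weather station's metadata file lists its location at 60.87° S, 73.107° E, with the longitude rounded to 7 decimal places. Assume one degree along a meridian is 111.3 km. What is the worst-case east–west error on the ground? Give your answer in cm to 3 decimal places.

Rounding to 7 decimal places leaves the longitude within ±5e-08° of the true value.
At latitude 60.87° a degree of longitude spans 111300 m × cos 60.87° = 111300 × 0.4868 ≈ 54180 m.
So at most 5e-08° × 54180 ≈ 0.002709 m east–west.
That is 0.002709 m = 0.2709 cm.

0.271 cm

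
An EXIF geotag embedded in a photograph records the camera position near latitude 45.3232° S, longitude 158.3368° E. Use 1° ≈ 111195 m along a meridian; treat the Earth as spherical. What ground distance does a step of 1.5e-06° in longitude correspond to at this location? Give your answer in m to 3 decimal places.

0.117 m

1.5e-06° of longitude at 45.3232° is 1.5e-06 × 111195 × cos 45.3232° ≈ 1.5e-06 × 78182 = 0.117273 m.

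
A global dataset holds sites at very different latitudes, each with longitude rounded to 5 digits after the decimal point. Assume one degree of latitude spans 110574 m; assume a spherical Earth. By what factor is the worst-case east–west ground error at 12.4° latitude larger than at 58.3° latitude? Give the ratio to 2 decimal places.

1.86

Rounding to 5 decimal places leaves the longitude within ±5e-06° of the true value.
At 12.4°: 5e-06° × 110574 × cos 12.4° = 5e-06 × 110574 × 0.9767 ≈ 0.53997 m.
At 58.3°: 5e-06° × 110574 × cos 58.3° = 5e-06 × 110574 × 0.5255 ≈ 0.29052 m.
The ratio reduces to cos 12.4° / cos 58.3° = 0.9767/0.5255 ≈ 1.8587.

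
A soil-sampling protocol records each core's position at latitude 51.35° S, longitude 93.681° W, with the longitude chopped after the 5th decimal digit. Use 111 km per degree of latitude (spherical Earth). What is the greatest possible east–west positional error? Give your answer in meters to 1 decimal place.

Truncating at 5 decimal places can drop up to a full unit in the last place, so the longitude may be off by as much as 1e-05°.
At latitude 51.35° a degree of longitude spans 111000 m × cos 51.35° = 111000 × 0.6246 ≈ 69326.3 m.
So at most 1e-05° × 69326.3 ≈ 0.693263 m east–west.

0.7 meters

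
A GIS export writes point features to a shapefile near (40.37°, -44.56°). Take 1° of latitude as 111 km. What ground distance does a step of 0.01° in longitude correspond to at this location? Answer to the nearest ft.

0.01° of longitude at 40.37° is 0.01 × 111000 × cos 40.37° ≈ 0.01 × 84568.4 = 845.684 m.
Converting: 845.684 m × 3.2808 ft/m ≈ 2774.6 ft.

2775 ft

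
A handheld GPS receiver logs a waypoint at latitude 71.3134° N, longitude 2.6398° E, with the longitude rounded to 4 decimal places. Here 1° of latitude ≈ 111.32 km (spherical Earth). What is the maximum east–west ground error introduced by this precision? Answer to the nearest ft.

6 ft

Rounding to 4 decimal places leaves the longitude within ±5e-05° of the true value.
One degree of longitude at 71.3134° is 111320 × cos 71.3134° ≈ 111320 × 0.3204 = 35666 m.
So at most 5e-05° × 35666 ≈ 1.7833 m east–west.
In feet: 1.7833 m ÷ 0.3048 ≈ 5.8507 ft.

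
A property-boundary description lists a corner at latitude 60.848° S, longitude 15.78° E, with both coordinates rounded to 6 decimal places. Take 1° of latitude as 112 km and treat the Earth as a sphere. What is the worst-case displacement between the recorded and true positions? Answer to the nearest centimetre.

Rounding to 6 decimal places leaves each coordinate within ±5e-07° of the true value.
Latitude error → 5e-07 × 112000 = 0.056 m along the meridian.
Longitude error → 5e-07 × 112000 × cos 60.848° = 5e-07 × 112000 × 0.4871 ≈ 0.0272792 m.
The two errors are perpendicular, so the maximum displacement is √(0.056² + 0.0272792²) ≈ 0.0622909 m.
That is 0.0622909 m = 6.2291 cm.

6 centimetres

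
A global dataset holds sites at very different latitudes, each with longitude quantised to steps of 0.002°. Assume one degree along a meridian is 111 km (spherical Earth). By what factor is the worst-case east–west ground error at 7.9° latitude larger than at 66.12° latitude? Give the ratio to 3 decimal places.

2.447

With a 0.002° grid the true value lies within half a step, ±0.002°/2 = ±0.001°, of the stored one.
At 7.9°: 0.001° × 111000 × cos 7.9° = 0.001 × 111000 × 0.9905 ≈ 109.95 m.
At 66.12°: 0.001° × 111000 × cos 66.12° = 0.001 × 111000 × 0.4048 ≈ 44.935 m.
Ratio: 109.95 / 44.935 = cos 7.9° / cos 66.12° ≈ 2.4468.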